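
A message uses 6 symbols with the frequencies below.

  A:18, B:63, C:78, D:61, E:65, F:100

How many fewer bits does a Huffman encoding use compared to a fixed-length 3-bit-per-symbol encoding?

178

Fixed-length: 3 bits × 385 symbols = 1155 bits.
Huffman merges:
A(18) + D(61) → 79
B(63) + E(65) → 128
C(78) + 79 → 157
F(100) + 128 → 228
157 + 228 → 385
Huffman total = 79 + 128 + 157 + 228 + 385 = 977 bits.
Saving = 1155 − 977 = 178 bits.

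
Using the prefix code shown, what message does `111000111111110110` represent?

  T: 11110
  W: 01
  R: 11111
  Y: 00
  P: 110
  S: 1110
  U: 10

Read left to right; each codeword is recognised as soon as it completes (prefix code):
  1110→S | 00→Y | 11111→R | 1110→S | 110→P
Decoded message: SYRSP

SYRSP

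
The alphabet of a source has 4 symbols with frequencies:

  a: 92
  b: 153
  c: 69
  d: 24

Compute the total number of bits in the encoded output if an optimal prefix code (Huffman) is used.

Merge the two smallest weights repeatedly:
combine d(24), c(69) → 93
combine a(92), 93 → 185
combine b(153), 185 → 338
The encoded length is the sum of every internal node's weight: 93 + 185 + 338 = 616 bits.

616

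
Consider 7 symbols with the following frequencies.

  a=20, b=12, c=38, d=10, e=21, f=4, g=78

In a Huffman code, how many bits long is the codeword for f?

Huffman merges, smallest pair first:
f(4) + d(10) → 14
b(12) + 14 → 26
a(20) + e(21) → 41
26 + c(38) → 64
41 + 64 → 105
g(78) + 105 → 183
f sits 5 levels below the root, so its codeword is 5 bits.

5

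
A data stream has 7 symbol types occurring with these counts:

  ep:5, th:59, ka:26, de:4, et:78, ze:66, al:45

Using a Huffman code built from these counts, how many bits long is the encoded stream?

690

Build the Huffman tree bottom-up:
de(4) + ep(5) → 9
9 + ka(26) → 35
35 + al(45) → 80
th(59) + ze(66) → 125
et(78) + 80 → 158
125 + 158 → 283
Total encoded bits = sum of merged weights = 9 + 35 + 80 + 125 + 158 + 283 = 690.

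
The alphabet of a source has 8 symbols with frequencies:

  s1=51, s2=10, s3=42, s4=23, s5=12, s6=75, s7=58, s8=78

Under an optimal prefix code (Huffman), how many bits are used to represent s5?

Repeatedly merge the two smallest:
s2(10) + s5(12) → 22
22 + s4(23) → 45
s3(42) + 45 → 87
s1(51) + s7(58) → 109
s6(75) + s8(78) → 153
87 + 109 → 196
153 + 196 → 349
s5's leaf is at depth 5, giving a 5-bit codeword.

5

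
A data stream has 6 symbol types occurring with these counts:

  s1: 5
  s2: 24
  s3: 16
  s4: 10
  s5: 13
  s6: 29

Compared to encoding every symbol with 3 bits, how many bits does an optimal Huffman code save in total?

54

Fixed-length: 3 bits × 97 symbols = 291 bits.
Huffman merges:
s1(5) + s4(10) → 15
s5(13) + 15 → 28
s3(16) + s2(24) → 40
28 + s6(29) → 57
40 + 57 → 97
Huffman total = 15 + 28 + 40 + 57 + 97 = 237 bits.
Saving = 291 − 237 = 54 bits.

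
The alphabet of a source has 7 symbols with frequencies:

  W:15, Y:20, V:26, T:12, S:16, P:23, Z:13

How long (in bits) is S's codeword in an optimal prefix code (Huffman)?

Build the tree from the bottom:
merge T(12) and Z(13): 25
merge W(15) and S(16): 31
merge Y(20) and P(23): 43
merge 25 and V(26): 51
merge 31 and 43: 74
merge 51 and 74: 125
S's leaf is at depth 3, giving a 3-bit codeword.

3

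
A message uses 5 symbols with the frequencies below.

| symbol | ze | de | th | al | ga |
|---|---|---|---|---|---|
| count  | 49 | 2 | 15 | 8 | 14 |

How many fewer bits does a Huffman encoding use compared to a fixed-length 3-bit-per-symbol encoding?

Fixed-length: 3 bits × 88 symbols = 264 bits.
Huffman merges:
merge de(2) and al(8): 10
merge 10 and ga(14): 24
merge th(15) and 24: 39
merge 39 and ze(49): 88
Huffman total = 10 + 24 + 39 + 88 = 161 bits.
Saving = 264 − 161 = 103 bits.

103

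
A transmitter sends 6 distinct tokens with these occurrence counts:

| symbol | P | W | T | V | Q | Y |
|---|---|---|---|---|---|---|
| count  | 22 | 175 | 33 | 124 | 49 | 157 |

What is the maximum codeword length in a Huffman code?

4

Merge the two lowest-weight nodes at each step:
merge P(22) and T(33): 55
merge Q(49) and 55: 104
merge 104 and V(124): 228
merge Y(157) and W(175): 332
merge 228 and 332: 560
The first pair merged (P, T) ends up deepest, at depth 4.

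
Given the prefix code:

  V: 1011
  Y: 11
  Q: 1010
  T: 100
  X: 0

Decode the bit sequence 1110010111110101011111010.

Read left to right; each codeword is recognised as soon as it completes (prefix code):
  11→Y | 100→T | 1011→V | 11→Y | 1010→Q | 1011→V | 11→Y | 1010→Q
Decoded message: YTVYQVYQ

YTVYQVYQ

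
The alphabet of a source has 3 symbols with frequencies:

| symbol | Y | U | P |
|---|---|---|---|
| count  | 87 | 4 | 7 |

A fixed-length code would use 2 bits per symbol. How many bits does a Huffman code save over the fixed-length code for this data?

Fixed-length: 2 bits × 98 symbols = 196 bits.
Huffman merges:
U(4) + P(7) → 11
11 + Y(87) → 98
Huffman total = 11 + 98 = 109 bits.
Saving = 196 − 109 = 87 bits.

87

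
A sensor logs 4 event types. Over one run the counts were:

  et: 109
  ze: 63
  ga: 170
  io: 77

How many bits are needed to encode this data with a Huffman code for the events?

808

Merge the two smallest weights repeatedly:
merge ze(63) and io(77): 140
merge et(109) and 140: 249
merge ga(170) and 249: 419
Each symbol's bit-cost is frequency × depth; summing gives 808 bits (equivalently 140 + 249 + 419).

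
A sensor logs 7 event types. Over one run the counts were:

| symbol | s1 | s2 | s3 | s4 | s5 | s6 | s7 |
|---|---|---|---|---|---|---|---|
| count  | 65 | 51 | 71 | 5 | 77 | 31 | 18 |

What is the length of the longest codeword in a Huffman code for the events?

5

Merge the two lowest-weight nodes at each step:
combine s4(5), s7(18) → 23
combine 23, s6(31) → 54
combine s2(51), 54 → 105
combine s1(65), s3(71) → 136
combine s5(77), 105 → 182
combine 136, 182 → 318
Maximum depth reached is 5.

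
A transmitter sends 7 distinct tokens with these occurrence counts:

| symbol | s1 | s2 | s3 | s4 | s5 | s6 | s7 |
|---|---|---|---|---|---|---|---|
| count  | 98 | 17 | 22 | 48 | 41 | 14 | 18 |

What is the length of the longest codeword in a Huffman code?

4

Merge the two lowest-weight nodes at each step:
s6(14) + s2(17) → 31
s7(18) + s3(22) → 40
31 + 40 → 71
s5(41) + s4(48) → 89
71 + 89 → 160
s1(98) + 160 → 258
The first pair merged (s6, s2) ends up deepest, at depth 4.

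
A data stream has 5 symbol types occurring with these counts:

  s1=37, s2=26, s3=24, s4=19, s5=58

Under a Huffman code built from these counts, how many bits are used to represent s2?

Repeatedly merge the two smallest:
combine s4(19), s3(24) → 43
combine s2(26), s1(37) → 63
combine 43, s5(58) → 101
combine 63, 101 → 164
s2's leaf is at depth 2, giving a 2-bit codeword.

2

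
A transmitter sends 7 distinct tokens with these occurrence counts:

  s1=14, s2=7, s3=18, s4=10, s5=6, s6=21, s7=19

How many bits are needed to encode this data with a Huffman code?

258

Greedily combine the two least-frequent nodes:
combine s5(6), s2(7) → 13
combine s4(10), 13 → 23
combine s1(14), s3(18) → 32
combine s7(19), s6(21) → 40
combine 23, 32 → 55
combine 40, 55 → 95
Each symbol's bit-cost is frequency × depth; summing gives 258 bits (equivalently 13 + 23 + 32 + 40 + 55 + 95).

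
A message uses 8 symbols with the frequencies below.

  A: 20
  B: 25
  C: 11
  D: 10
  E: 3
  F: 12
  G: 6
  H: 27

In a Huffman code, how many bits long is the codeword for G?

Build the tree from the bottom:
merge E(3) and G(6): 9
merge 9 and D(10): 19
merge C(11) and F(12): 23
merge 19 and A(20): 39
merge 23 and B(25): 48
merge H(27) and 39: 66
merge 48 and 66: 114
G's leaf is at depth 5, giving a 5-bit codeword.

5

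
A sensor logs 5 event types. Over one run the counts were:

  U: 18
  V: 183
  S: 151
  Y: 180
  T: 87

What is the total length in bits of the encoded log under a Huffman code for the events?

1343

Merge the two smallest weights repeatedly:
merge U(18) and T(87): 105
merge 105 and S(151): 256
merge Y(180) and V(183): 363
merge 256 and 363: 619
Total encoded bits = sum of merged weights = 105 + 256 + 363 + 619 = 1343.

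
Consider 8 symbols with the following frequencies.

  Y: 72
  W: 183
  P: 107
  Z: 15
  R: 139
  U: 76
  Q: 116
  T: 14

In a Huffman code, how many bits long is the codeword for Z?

Build the tree from the bottom:
merge T(14) and Z(15): 29
merge 29 and Y(72): 101
merge U(76) and 101: 177
merge P(107) and Q(116): 223
merge R(139) and 177: 316
merge W(183) and 223: 406
merge 316 and 406: 722
The subtree containing Z is merged 5 times, so code length = 5.

5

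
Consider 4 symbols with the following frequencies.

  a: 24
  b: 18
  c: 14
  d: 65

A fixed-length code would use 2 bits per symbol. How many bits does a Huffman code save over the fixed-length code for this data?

33

Fixed-length: 2 bits × 121 symbols = 242 bits.
Huffman merges:
merge c(14) and b(18): 32
merge a(24) and 32: 56
merge 56 and d(65): 121
Huffman total = 32 + 56 + 121 = 209 bits.
Saving = 242 − 209 = 33 bits.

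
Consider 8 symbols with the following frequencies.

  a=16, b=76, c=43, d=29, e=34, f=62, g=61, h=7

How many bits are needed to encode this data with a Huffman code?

921

Greedily combine the two least-frequent nodes:
combine h(7), a(16) → 23
combine 23, d(29) → 52
combine e(34), c(43) → 77
combine 52, g(61) → 113
combine f(62), b(76) → 138
combine 77, 113 → 190
combine 138, 190 → 328
Each symbol's bit-cost is frequency × depth; summing gives 921 bits (equivalently 23 + 52 + 77 + 113 + 138 + 190 + 328).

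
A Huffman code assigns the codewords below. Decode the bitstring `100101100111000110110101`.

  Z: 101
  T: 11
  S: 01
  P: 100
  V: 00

PZPTPSZZS

Read left to right; each codeword is recognised as soon as it completes (prefix code):
  100→P | 101→Z | 100→P | 11→T | 100→P | 01→S | 101→Z | 101→Z | 01→S
Decoded message: PZPTPSZZS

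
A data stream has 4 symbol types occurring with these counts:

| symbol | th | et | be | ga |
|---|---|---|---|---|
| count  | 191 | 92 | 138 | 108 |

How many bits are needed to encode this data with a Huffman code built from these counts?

Merge the two smallest weights repeatedly:
et(92) + ga(108) → 200
be(138) + th(191) → 329
200 + 329 → 529
Total encoded bits = sum of merged weights = 200 + 329 + 529 = 1058.

1058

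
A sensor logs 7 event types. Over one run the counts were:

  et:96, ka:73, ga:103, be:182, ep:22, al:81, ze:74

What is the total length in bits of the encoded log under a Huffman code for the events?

1703

Build the Huffman tree bottom-up:
merge ep(22) and ka(73): 95
merge ze(74) and al(81): 155
merge 95 and et(96): 191
merge ga(103) and 155: 258
merge be(182) and 191: 373
merge 258 and 373: 631
Each symbol's bit-cost is frequency × depth; summing gives 1703 bits (equivalently 95 + 155 + 191 + 258 + 373 + 631).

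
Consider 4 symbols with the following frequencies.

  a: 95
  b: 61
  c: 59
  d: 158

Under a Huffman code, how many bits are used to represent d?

1

Build the tree from the bottom:
combine c(59), b(61) → 120
combine a(95), 120 → 215
combine d(158), 215 → 373
d is a child of the root — depth 1, so its codeword is a single bit.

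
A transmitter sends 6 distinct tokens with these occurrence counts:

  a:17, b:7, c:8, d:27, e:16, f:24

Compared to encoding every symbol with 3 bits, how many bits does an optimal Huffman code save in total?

53

Fixed-length: 3 bits × 99 symbols = 297 bits.
Huffman merges:
b(7) + c(8) → 15
15 + e(16) → 31
a(17) + f(24) → 41
d(27) + 31 → 58
41 + 58 → 99
Huffman total = 15 + 31 + 41 + 58 + 99 = 244 bits.
Saving = 297 − 244 = 53 bits.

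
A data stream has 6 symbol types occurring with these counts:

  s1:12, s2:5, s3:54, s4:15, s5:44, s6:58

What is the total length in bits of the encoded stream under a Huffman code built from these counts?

425

Merge the two smallest weights repeatedly:
combine s2(5), s1(12) → 17
combine s4(15), 17 → 32
combine 32, s5(44) → 76
combine s3(54), s6(58) → 112
combine 76, 112 → 188
The encoded length is the sum of every internal node's weight: 17 + 32 + 76 + 112 + 188 = 425 bits.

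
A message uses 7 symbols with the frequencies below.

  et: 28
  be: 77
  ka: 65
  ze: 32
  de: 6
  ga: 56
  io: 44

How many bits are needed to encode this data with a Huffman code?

816

Merge the two smallest weights repeatedly:
merge de(6) and et(28): 34
merge ze(32) and 34: 66
merge io(44) and ga(56): 100
merge ka(65) and 66: 131
merge be(77) and 100: 177
merge 131 and 177: 308
The encoded length is the sum of every internal node's weight: 34 + 66 + 100 + 131 + 177 + 308 = 816 bits.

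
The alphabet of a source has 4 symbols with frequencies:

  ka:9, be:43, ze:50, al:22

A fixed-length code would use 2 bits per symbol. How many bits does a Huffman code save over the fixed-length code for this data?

Fixed-length: 2 bits × 124 symbols = 248 bits.
Huffman merges:
merge ka(9) and al(22): 31
merge 31 and be(43): 74
merge ze(50) and 74: 124
Huffman total = 31 + 74 + 124 = 229 bits.
Saving = 248 − 229 = 19 bits.

19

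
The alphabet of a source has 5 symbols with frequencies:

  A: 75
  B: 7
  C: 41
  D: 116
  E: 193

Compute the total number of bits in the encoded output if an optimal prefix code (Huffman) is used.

842

Greedily combine the two least-frequent nodes:
B(7) + C(41) → 48
48 + A(75) → 123
D(116) + 123 → 239
E(193) + 239 → 432
Each symbol's bit-cost is frequency × depth; summing gives 842 bits (equivalently 48 + 123 + 239 + 432).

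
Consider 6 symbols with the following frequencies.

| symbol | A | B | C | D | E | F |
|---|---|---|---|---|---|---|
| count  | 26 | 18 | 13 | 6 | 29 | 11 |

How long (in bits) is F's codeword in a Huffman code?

Huffman merges, smallest pair first:
merge D(6) and F(11): 17
merge C(13) and 17: 30
merge B(18) and A(26): 44
merge E(29) and 30: 59
merge 44 and 59: 103
The subtree containing F is merged 4 times, so code length = 4.

4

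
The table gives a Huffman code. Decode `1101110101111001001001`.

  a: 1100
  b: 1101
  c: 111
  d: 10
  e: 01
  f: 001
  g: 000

Read left to right; each codeword is recognised as soon as it completes (prefix code):
  1101→b | 1101→b | 01→e | 111→c | 001→f | 001→f | 001→f
Decoded message: bbecfff

bbecfff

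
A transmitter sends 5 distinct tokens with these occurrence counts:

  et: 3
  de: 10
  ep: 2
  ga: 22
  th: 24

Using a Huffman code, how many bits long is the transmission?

118

Greedily combine the two least-frequent nodes:
ep(2) + et(3) → 5
5 + de(10) → 15
15 + ga(22) → 37
th(24) + 37 → 61
Each symbol's bit-cost is frequency × depth; summing gives 118 bits (equivalently 5 + 15 + 37 + 61).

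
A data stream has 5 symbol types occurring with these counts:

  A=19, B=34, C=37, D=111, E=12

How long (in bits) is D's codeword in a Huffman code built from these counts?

1

Build the tree from the bottom:
merge E(12) and A(19): 31
merge 31 and B(34): 65
merge C(37) and 65: 102
merge 102 and D(111): 213
D is a child of the root — depth 1, so its codeword is a single bit.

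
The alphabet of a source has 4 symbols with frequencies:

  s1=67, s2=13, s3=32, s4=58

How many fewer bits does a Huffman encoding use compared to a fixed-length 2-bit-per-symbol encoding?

22

Fixed-length: 2 bits × 170 symbols = 340 bits.
Huffman merges:
combine s2(13), s3(32) → 45
combine 45, s4(58) → 103
combine s1(67), 103 → 170
Huffman total = 45 + 103 + 170 = 318 bits.
Saving = 340 − 318 = 22 bits.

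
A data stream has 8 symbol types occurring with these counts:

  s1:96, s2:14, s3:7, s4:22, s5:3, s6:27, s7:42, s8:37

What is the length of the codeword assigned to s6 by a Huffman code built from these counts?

Huffman merges, smallest pair first:
combine s5(3), s3(7) → 10
combine 10, s2(14) → 24
combine s4(22), 24 → 46
combine s6(27), s8(37) → 64
combine s7(42), 46 → 88
combine 64, 88 → 152
combine s1(96), 152 → 248
The subtree containing s6 is merged 3 times, so code length = 3.

3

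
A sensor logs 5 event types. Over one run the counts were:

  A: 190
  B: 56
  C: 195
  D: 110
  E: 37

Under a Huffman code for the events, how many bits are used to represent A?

2

Huffman merges, smallest pair first:
E(37) + B(56) → 93
93 + D(110) → 203
A(190) + C(195) → 385
203 + 385 → 588
The subtree containing A is merged 2 times, so code length = 2.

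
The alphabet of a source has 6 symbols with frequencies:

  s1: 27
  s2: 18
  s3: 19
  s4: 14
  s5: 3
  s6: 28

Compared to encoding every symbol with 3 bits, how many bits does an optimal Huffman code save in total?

Fixed-length: 3 bits × 109 symbols = 327 bits.
Huffman merges:
merge s5(3) and s4(14): 17
merge 17 and s2(18): 35
merge s3(19) and s1(27): 46
merge s6(28) and 35: 63
merge 46 and 63: 109
Huffman total = 17 + 35 + 46 + 63 + 109 = 270 bits.
Saving = 327 − 270 = 57 bits.

57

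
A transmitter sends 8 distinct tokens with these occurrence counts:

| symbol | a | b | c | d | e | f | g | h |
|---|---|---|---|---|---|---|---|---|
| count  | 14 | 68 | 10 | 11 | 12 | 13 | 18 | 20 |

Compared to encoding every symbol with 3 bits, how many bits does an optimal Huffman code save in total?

58

Fixed-length: 3 bits × 166 symbols = 498 bits.
Huffman merges:
c(10) + d(11) → 21
e(12) + f(13) → 25
a(14) + g(18) → 32
h(20) + 21 → 41
25 + 32 → 57
41 + 57 → 98
b(68) + 98 → 166
Huffman total = 21 + 25 + 32 + 41 + 57 + 98 + 166 = 440 bits.
Saving = 498 − 440 = 58 bits.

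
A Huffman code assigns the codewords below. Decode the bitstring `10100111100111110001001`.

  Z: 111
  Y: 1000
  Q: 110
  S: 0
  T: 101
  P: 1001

TSSZPZYP

Read left to right; each codeword is recognised as soon as it completes (prefix code):
  101→T | 0→S | 0→S | 111→Z | 1001→P | 111→Z | 1000→Y | 1001→P
Decoded message: TSSZPZYP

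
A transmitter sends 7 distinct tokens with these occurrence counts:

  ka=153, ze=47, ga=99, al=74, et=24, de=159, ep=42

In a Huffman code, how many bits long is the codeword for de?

Build the tree from the bottom:
et(24) + ep(42) → 66
ze(47) + 66 → 113
al(74) + ga(99) → 173
113 + ka(153) → 266
de(159) + 173 → 332
266 + 332 → 598
The subtree containing de is merged 2 times, so code length = 2.

2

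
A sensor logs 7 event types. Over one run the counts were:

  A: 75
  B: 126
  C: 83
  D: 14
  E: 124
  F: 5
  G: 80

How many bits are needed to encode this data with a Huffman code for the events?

1290

Greedily combine the two least-frequent nodes:
combine F(5), D(14) → 19
combine 19, A(75) → 94
combine G(80), C(83) → 163
combine 94, E(124) → 218
combine B(126), 163 → 289
combine 218, 289 → 507
Each symbol's bit-cost is frequency × depth; summing gives 1290 bits (equivalently 19 + 94 + 163 + 218 + 289 + 507).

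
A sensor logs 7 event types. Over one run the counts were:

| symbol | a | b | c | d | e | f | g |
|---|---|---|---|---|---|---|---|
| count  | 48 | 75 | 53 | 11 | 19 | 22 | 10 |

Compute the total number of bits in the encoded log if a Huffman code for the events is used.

Greedily combine the two least-frequent nodes:
merge g(10) and d(11): 21
merge e(19) and 21: 40
merge f(22) and 40: 62
merge a(48) and c(53): 101
merge 62 and b(75): 137
merge 101 and 137: 238
Total encoded bits = sum of merged weights = 21 + 40 + 62 + 101 + 137 + 238 = 599.

599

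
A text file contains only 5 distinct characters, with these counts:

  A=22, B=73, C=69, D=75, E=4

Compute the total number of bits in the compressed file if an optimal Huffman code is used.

Build the Huffman tree bottom-up:
merge E(4) and A(22): 26
merge 26 and C(69): 95
merge B(73) and D(75): 148
merge 95 and 148: 243
Each symbol's bit-cost is frequency × depth; summing gives 512 bits (equivalently 26 + 95 + 148 + 243).

512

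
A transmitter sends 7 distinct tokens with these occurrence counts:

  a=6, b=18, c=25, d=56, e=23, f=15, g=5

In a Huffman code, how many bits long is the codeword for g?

5

Huffman merges, smallest pair first:
combine g(5), a(6) → 11
combine 11, f(15) → 26
combine b(18), e(23) → 41
combine c(25), 26 → 51
combine 41, 51 → 92
combine d(56), 92 → 148
g's leaf is at depth 5, giving a 5-bit codeword.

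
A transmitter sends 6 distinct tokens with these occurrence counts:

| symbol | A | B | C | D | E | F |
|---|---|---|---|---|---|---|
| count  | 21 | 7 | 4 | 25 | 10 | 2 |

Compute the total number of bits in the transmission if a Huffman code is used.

Build the Huffman tree bottom-up:
combine F(2), C(4) → 6
combine 6, B(7) → 13
combine E(10), 13 → 23
combine A(21), 23 → 44
combine D(25), 44 → 69
Each symbol's bit-cost is frequency × depth; summing gives 155 bits (equivalently 6 + 13 + 23 + 44 + 69).

155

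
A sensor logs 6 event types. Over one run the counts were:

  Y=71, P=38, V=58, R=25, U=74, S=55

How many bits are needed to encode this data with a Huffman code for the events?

Greedily combine the two least-frequent nodes:
combine R(25), P(38) → 63
combine S(55), V(58) → 113
combine 63, Y(71) → 134
combine U(74), 113 → 187
combine 134, 187 → 321
Each symbol's bit-cost is frequency × depth; summing gives 818 bits (equivalently 63 + 113 + 134 + 187 + 321).

818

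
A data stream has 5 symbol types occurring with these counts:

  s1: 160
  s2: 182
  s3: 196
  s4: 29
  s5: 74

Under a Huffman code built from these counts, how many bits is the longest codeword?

Merge the two lowest-weight nodes at each step:
s4(29) + s5(74) → 103
103 + s1(160) → 263
s2(182) + s3(196) → 378
263 + 378 → 641
The rarest symbols sit at the bottom; the longest codeword is 3 bits.

3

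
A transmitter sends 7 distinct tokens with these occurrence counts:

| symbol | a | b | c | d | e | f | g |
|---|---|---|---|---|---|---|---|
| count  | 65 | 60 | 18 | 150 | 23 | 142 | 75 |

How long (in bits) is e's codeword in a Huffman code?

4

Build the tree from the bottom:
merge c(18) and e(23): 41
merge 41 and b(60): 101
merge a(65) and g(75): 140
merge 101 and 140: 241
merge f(142) and d(150): 292
merge 241 and 292: 533
e sits 4 levels below the root, so its codeword is 4 bits.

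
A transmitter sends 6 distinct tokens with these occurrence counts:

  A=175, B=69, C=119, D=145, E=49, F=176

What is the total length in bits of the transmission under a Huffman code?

1821

Greedily combine the two least-frequent nodes:
merge E(49) and B(69): 118
merge 118 and C(119): 237
merge D(145) and A(175): 320
merge F(176) and 237: 413
merge 320 and 413: 733
Total encoded bits = sum of merged weights = 118 + 237 + 320 + 413 + 733 = 1821.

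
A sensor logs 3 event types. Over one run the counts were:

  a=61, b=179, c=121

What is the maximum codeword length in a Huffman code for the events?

2

Merge the two lowest-weight nodes at each step:
a(61) + c(121) → 182
b(179) + 182 → 361
The rarest symbols sit at the bottom; the longest codeword is 2 bits.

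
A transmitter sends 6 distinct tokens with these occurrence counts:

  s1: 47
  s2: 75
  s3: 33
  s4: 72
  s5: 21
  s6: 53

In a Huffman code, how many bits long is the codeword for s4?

2

Huffman merges, smallest pair first:
s5(21) + s3(33) → 54
s1(47) + s6(53) → 100
54 + s4(72) → 126
s2(75) + 100 → 175
126 + 175 → 301
The subtree containing s4 is merged 2 times, so code length = 2.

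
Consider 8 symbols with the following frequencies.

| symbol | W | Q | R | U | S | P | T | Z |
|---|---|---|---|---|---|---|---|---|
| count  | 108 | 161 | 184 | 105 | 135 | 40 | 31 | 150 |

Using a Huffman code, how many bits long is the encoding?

2629

Greedily combine the two least-frequent nodes:
combine T(31), P(40) → 71
combine 71, U(105) → 176
combine W(108), S(135) → 243
combine Z(150), Q(161) → 311
combine 176, R(184) → 360
combine 243, 311 → 554
combine 360, 554 → 914
Each symbol's bit-cost is frequency × depth; summing gives 2629 bits (equivalently 71 + 176 + 243 + 311 + 360 + 554 + 914).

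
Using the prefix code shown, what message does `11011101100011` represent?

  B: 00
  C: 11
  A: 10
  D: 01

Read left to right; each codeword is recognised as soon as it completes (prefix code):
  11→C | 01→D | 11→C | 01→D | 10→A | 00→B | 11→C
Decoded message: CDCDABC

CDCDABC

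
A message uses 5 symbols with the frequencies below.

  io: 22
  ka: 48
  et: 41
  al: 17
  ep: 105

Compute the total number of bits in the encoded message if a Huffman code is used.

Greedily combine the two least-frequent nodes:
merge al(17) and io(22): 39
merge 39 and et(41): 80
merge ka(48) and 80: 128
merge ep(105) and 128: 233
Each symbol's bit-cost is frequency × depth; summing gives 480 bits (equivalently 39 + 80 + 128 + 233).

480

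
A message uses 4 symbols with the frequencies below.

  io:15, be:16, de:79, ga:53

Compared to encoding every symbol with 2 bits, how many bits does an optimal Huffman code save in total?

Fixed-length: 2 bits × 163 symbols = 326 bits.
Huffman merges:
combine io(15), be(16) → 31
combine 31, ga(53) → 84
combine de(79), 84 → 163
Huffman total = 31 + 84 + 163 = 278 bits.
Saving = 326 − 278 = 48 bits.

48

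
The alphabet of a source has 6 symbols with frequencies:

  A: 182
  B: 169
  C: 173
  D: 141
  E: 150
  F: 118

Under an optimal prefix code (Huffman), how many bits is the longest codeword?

Merge the two lowest-weight nodes at each step:
F(118) + D(141) → 259
E(150) + B(169) → 319
C(173) + A(182) → 355
259 + 319 → 578
355 + 578 → 933
The rarest symbols sit at the bottom; the longest codeword is 3 bits.

3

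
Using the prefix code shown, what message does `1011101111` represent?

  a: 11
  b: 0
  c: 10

cacaa

Read left to right; each codeword is recognised as soon as it completes (prefix code):
  10→c | 11→a | 10→c | 11→a | 11→a
Decoded message: cacaa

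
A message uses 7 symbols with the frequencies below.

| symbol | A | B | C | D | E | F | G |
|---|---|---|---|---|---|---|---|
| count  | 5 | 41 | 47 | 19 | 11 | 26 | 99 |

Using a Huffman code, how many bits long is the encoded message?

597

Build the Huffman tree bottom-up:
combine A(5), E(11) → 16
combine 16, D(19) → 35
combine F(26), 35 → 61
combine B(41), C(47) → 88
combine 61, 88 → 149
combine G(99), 149 → 248
Each symbol's bit-cost is frequency × depth; summing gives 597 bits (equivalently 16 + 35 + 61 + 88 + 149 + 248).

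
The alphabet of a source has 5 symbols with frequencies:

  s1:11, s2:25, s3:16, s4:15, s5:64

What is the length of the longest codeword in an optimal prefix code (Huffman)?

Merge the two lowest-weight nodes at each step:
combine s1(11), s4(15) → 26
combine s3(16), s2(25) → 41
combine 26, 41 → 67
combine s5(64), 67 → 131
Maximum depth reached is 3.

3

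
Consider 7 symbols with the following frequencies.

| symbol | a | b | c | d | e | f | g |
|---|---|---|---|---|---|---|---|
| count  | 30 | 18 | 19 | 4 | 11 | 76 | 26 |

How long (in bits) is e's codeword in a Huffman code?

5

Repeatedly merge the two smallest:
merge d(4) and e(11): 15
merge 15 and b(18): 33
merge c(19) and g(26): 45
merge a(30) and 33: 63
merge 45 and 63: 108
merge f(76) and 108: 184
e sits 5 levels below the root, so its codeword is 5 bits.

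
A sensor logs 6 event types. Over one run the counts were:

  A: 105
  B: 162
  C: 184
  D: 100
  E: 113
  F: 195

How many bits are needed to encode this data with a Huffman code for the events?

2198

Merge the two smallest weights repeatedly:
D(100) + A(105) → 205
E(113) + B(162) → 275
C(184) + F(195) → 379
205 + 275 → 480
379 + 480 → 859
Each symbol's bit-cost is frequency × depth; summing gives 2198 bits (equivalently 205 + 275 + 379 + 480 + 859).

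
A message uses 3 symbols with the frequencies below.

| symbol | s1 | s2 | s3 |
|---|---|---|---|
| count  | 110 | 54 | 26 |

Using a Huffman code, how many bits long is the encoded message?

270

Greedily combine the two least-frequent nodes:
combine s3(26), s2(54) → 80
combine 80, s1(110) → 190
Each symbol's bit-cost is frequency × depth; summing gives 270 bits (equivalently 80 + 190).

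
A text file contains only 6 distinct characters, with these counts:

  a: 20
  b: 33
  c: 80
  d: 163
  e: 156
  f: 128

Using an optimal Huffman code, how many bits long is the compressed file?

1346

Build the Huffman tree bottom-up:
a(20) + b(33) → 53
53 + c(80) → 133
f(128) + 133 → 261
e(156) + d(163) → 319
261 + 319 → 580
The encoded length is the sum of every internal node's weight: 53 + 133 + 261 + 319 + 580 = 1346 bits.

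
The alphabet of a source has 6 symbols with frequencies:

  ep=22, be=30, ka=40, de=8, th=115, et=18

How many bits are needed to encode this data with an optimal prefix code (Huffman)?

Greedily combine the two least-frequent nodes:
de(8) + et(18) → 26
ep(22) + 26 → 48
be(30) + ka(40) → 70
48 + 70 → 118
th(115) + 118 → 233
The encoded length is the sum of every internal node's weight: 26 + 48 + 70 + 118 + 233 = 495 bits.

495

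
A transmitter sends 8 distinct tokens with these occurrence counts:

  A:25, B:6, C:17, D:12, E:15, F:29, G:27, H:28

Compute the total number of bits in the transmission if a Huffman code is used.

466

Greedily combine the two least-frequent nodes:
B(6) + D(12) → 18
E(15) + C(17) → 32
18 + A(25) → 43
G(27) + H(28) → 55
F(29) + 32 → 61
43 + 55 → 98
61 + 98 → 159
Each symbol's bit-cost is frequency × depth; summing gives 466 bits (equivalently 18 + 32 + 43 + 55 + 61 + 98 + 159).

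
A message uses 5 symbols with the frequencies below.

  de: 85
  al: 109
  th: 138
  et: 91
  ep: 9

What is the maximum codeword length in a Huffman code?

Merge the two lowest-weight nodes at each step:
ep(9) + de(85) → 94
et(91) + 94 → 185
al(109) + th(138) → 247
185 + 247 → 432
Maximum depth reached is 3.

3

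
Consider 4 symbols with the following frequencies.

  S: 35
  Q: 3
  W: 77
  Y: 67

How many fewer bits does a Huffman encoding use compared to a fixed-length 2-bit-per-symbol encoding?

39

Fixed-length: 2 bits × 182 symbols = 364 bits.
Huffman merges:
Q(3) + S(35) → 38
38 + Y(67) → 105
W(77) + 105 → 182
Huffman total = 38 + 105 + 182 = 325 bits.
Saving = 364 − 325 = 39 bits.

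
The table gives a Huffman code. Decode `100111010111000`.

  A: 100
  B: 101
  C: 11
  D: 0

Read left to right; each codeword is recognised as soon as it completes (prefix code):
  100→A | 11→C | 101→B | 0→D | 11→C | 100→A | 0→D
Decoded message: ACBDCAD

ACBDCAD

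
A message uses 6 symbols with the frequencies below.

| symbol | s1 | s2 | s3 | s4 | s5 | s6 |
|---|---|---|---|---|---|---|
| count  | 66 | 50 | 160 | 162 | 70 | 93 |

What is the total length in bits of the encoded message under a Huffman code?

Greedily combine the two least-frequent nodes:
merge s2(50) and s1(66): 116
merge s5(70) and s6(93): 163
merge 116 and s3(160): 276
merge s4(162) and 163: 325
merge 276 and 325: 601
The encoded length is the sum of every internal node's weight: 116 + 163 + 276 + 325 + 601 = 1481 bits.

1481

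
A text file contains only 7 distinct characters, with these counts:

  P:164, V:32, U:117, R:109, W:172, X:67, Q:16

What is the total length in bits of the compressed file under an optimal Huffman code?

Build the Huffman tree bottom-up:
Q(16) + V(32) → 48
48 + X(67) → 115
R(109) + 115 → 224
U(117) + P(164) → 281
W(172) + 224 → 396
281 + 396 → 677
Total encoded bits = sum of merged weights = 48 + 115 + 224 + 281 + 396 + 677 = 1741.

1741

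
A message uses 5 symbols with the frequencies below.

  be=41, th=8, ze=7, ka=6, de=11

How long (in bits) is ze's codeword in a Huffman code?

Repeatedly merge the two smallest:
combine ka(6), ze(7) → 13
combine th(8), de(11) → 19
combine 13, 19 → 32
combine 32, be(41) → 73
The subtree containing ze is merged 3 times, so code length = 3.

3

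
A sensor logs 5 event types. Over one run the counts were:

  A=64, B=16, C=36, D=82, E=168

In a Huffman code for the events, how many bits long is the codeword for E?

1

Huffman merges, smallest pair first:
merge B(16) and C(36): 52
merge 52 and A(64): 116
merge D(82) and 116: 198
merge E(168) and 198: 366
E is merged only at the final step, so code length = 1.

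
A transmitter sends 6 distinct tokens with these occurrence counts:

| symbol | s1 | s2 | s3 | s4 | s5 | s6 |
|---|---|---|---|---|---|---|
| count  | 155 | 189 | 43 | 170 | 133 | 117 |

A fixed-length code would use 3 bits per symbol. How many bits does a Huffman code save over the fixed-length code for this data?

Fixed-length: 3 bits × 807 symbols = 2421 bits.
Huffman merges:
merge s3(43) and s6(117): 160
merge s5(133) and s1(155): 288
merge 160 and s4(170): 330
merge s2(189) and 288: 477
merge 330 and 477: 807
Huffman total = 160 + 288 + 330 + 477 + 807 = 2062 bits.
Saving = 2421 − 2062 = 359 bits.

359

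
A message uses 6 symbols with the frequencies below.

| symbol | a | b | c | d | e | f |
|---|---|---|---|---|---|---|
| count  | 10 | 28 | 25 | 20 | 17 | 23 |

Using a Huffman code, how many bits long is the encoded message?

Merge the two smallest weights repeatedly:
a(10) + e(17) → 27
d(20) + f(23) → 43
c(25) + 27 → 52
b(28) + 43 → 71
52 + 71 → 123
Total encoded bits = sum of merged weights = 27 + 43 + 52 + 71 + 123 = 316.

316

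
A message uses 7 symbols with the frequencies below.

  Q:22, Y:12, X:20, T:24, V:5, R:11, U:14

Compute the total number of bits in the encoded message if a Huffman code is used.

294

Merge the two smallest weights repeatedly:
merge V(5) and R(11): 16
merge Y(12) and U(14): 26
merge 16 and X(20): 36
merge Q(22) and T(24): 46
merge 26 and 36: 62
merge 46 and 62: 108
Each symbol's bit-cost is frequency × depth; summing gives 294 bits (equivalently 16 + 26 + 36 + 46 + 62 + 108).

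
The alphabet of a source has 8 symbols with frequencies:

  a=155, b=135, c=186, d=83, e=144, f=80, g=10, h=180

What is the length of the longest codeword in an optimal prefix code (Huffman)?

Merge the two lowest-weight nodes at each step:
g(10) + f(80) → 90
d(83) + 90 → 173
b(135) + e(144) → 279
a(155) + 173 → 328
h(180) + c(186) → 366
279 + 328 → 607
366 + 607 → 973
Maximum depth reached is 5.

5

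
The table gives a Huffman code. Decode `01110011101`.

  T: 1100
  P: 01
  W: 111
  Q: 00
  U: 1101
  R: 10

PTWP

Read left to right; each codeword is recognised as soon as it completes (prefix code):
  01→P | 1100→T | 111→W | 01→P
Decoded message: PTWP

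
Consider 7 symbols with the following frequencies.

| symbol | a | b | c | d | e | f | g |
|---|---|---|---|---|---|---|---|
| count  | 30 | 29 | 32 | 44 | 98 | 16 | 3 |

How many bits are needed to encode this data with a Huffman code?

627

Build the Huffman tree bottom-up:
combine g(3), f(16) → 19
combine 19, b(29) → 48
combine a(30), c(32) → 62
combine d(44), 48 → 92
combine 62, 92 → 154
combine e(98), 154 → 252
Each symbol's bit-cost is frequency × depth; summing gives 627 bits (equivalently 19 + 48 + 62 + 92 + 154 + 252).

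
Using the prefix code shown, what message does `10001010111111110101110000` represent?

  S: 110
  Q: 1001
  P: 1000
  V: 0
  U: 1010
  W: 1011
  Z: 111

PUZZSWPV

Read left to right; each codeword is recognised as soon as it completes (prefix code):
  1000→P | 1010→U | 111→Z | 111→Z | 110→S | 1011→W | 1000→P | 0→V
Decoded message: PUZZSWPV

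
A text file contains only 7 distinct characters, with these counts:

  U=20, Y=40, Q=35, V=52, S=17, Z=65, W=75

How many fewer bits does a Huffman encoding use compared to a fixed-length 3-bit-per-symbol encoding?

103

Fixed-length: 3 bits × 304 symbols = 912 bits.
Huffman merges:
combine S(17), U(20) → 37
combine Q(35), 37 → 72
combine Y(40), V(52) → 92
combine Z(65), 72 → 137
combine W(75), 92 → 167
combine 137, 167 → 304
Huffman total = 37 + 72 + 92 + 137 + 167 + 304 = 809 bits.
Saving = 912 − 809 = 103 bits.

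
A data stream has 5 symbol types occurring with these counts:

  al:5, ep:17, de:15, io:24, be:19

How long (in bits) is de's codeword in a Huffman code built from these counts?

3

Repeatedly merge the two smallest:
al(5) + de(15) → 20
ep(17) + be(19) → 36
20 + io(24) → 44
36 + 44 → 80
de's leaf is at depth 3, giving a 3-bit codeword.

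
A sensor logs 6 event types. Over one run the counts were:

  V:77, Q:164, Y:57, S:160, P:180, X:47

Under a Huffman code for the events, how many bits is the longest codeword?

Merge the two lowest-weight nodes at each step:
X(47) + Y(57) → 104
V(77) + 104 → 181
S(160) + Q(164) → 324
P(180) + 181 → 361
324 + 361 → 685
The first pair merged (X, Y) ends up deepest, at depth 4.

4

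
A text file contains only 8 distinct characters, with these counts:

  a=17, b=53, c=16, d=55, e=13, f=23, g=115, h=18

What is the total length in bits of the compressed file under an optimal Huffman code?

Build the Huffman tree bottom-up:
combine e(13), c(16) → 29
combine a(17), h(18) → 35
combine f(23), 29 → 52
combine 35, 52 → 87
combine b(53), d(55) → 108
combine 87, 108 → 195
combine g(115), 195 → 310
Each symbol's bit-cost is frequency × depth; summing gives 816 bits (equivalently 29 + 35 + 52 + 87 + 108 + 195 + 310).

816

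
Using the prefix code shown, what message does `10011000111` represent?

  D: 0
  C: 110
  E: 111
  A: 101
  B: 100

BCDDE

Read left to right; each codeword is recognised as soon as it completes (prefix code):
  100→B | 110→C | 0→D | 0→D | 111→E
Decoded message: BCDDE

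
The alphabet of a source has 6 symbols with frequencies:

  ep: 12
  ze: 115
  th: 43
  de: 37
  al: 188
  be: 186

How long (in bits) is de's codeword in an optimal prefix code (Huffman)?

4

Build the tree from the bottom:
ep(12) + de(37) → 49
th(43) + 49 → 92
92 + ze(115) → 207
be(186) + al(188) → 374
207 + 374 → 581
de's leaf is at depth 4, giving a 4-bit codeword.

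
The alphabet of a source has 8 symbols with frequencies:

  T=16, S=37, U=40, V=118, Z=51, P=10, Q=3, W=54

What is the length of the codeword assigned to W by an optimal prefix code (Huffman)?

2

Build the tree from the bottom:
combine Q(3), P(10) → 13
combine 13, T(16) → 29
combine 29, S(37) → 66
combine U(40), Z(51) → 91
combine W(54), 66 → 120
combine 91, V(118) → 209
combine 120, 209 → 329
The subtree containing W is merged 2 times, so code length = 2.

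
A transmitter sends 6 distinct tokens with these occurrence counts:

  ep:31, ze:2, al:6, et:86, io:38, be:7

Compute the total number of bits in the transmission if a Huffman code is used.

Build the Huffman tree bottom-up:
ze(2) + al(6) → 8
be(7) + 8 → 15
15 + ep(31) → 46
io(38) + 46 → 84
84 + et(86) → 170
Each symbol's bit-cost is frequency × depth; summing gives 323 bits (equivalently 8 + 15 + 46 + 84 + 170).

323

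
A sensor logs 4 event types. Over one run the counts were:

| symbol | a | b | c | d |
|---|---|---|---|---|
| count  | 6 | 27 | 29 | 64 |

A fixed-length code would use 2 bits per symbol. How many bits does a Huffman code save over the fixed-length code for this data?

31

Fixed-length: 2 bits × 126 symbols = 252 bits.
Huffman merges:
combine a(6), b(27) → 33
combine c(29), 33 → 62
combine 62, d(64) → 126
Huffman total = 33 + 62 + 126 = 221 bits.
Saving = 252 − 221 = 31 bits.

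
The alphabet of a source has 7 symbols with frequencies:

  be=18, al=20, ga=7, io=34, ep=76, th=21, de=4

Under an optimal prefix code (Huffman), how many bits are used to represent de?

Build the tree from the bottom:
merge de(4) and ga(7): 11
merge 11 and be(18): 29
merge al(20) and th(21): 41
merge 29 and io(34): 63
merge 41 and 63: 104
merge ep(76) and 104: 180
de's leaf is at depth 5, giving a 5-bit codeword.

5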